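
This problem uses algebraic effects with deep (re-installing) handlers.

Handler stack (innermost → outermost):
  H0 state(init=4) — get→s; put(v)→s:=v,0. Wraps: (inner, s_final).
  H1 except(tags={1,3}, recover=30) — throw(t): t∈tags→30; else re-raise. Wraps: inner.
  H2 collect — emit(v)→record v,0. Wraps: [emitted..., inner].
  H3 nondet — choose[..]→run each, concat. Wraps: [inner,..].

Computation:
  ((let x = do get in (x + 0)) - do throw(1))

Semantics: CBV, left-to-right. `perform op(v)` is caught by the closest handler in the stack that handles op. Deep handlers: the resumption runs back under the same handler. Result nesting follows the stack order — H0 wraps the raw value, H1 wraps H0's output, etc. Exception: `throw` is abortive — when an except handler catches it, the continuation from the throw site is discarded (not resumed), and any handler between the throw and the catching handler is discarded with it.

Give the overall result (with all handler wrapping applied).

Answer: [[30]]

Working:
get @ H0 ⇒ 4
throw(1) @ H1 caught ⇒ 30
H2 returns [30]
H3 returns [[30]]
= [[30]]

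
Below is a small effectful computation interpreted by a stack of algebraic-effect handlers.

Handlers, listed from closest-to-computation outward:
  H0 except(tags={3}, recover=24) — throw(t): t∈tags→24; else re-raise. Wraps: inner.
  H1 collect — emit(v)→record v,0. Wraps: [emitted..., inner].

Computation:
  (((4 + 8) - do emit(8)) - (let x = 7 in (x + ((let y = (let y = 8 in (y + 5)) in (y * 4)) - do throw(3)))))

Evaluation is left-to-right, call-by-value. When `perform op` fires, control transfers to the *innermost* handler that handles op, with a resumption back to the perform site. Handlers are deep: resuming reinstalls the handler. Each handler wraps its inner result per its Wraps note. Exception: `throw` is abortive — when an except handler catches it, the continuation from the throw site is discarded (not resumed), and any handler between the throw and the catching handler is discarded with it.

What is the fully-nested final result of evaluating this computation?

Working:
emit(8) @ H1 ⇒ out+=8
throw(3) @ H0 caught ⇒ 24
H1 returns [8, 24]
= [8, 24]

Answer: [8, 24]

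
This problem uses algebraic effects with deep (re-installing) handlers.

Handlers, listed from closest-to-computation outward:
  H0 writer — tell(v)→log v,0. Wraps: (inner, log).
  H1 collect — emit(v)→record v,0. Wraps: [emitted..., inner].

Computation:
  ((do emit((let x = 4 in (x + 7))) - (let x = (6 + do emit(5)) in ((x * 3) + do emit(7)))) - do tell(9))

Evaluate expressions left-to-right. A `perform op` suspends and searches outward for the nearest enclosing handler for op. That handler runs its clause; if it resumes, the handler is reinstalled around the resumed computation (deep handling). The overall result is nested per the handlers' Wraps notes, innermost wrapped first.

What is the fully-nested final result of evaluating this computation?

Step-by-step:
emit(11) @ H1 ⇒ out+=11
emit(5) @ H1 ⇒ out+=5
emit(7) @ H1 ⇒ out+=7
tell(9) @ H0 ⇒ log+=9
H0 returns (-18, (9))
H1 returns [11, 5, 7, (-18, (9))]
= [11, 5, 7, (-18, (9))]

Answer: [11, 5, 7, (-18, (9))]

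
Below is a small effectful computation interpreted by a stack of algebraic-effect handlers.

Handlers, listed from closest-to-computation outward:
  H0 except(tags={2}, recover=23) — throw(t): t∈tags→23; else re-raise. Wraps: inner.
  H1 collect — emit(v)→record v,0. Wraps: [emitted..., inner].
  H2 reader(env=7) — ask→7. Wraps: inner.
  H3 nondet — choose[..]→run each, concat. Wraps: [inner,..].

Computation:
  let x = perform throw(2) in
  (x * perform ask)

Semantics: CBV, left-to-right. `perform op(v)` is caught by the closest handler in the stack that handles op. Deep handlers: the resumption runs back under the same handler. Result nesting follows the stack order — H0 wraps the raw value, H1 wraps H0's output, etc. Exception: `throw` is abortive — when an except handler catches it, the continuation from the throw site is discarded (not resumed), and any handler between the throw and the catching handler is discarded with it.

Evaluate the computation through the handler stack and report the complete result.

Answer: [[23]]

Step-by-step:
throw(2) @ H0 caught ⇒ 23
H1 returns [23]
H2 returns [23]
H3 returns [[23]]
= [[23]]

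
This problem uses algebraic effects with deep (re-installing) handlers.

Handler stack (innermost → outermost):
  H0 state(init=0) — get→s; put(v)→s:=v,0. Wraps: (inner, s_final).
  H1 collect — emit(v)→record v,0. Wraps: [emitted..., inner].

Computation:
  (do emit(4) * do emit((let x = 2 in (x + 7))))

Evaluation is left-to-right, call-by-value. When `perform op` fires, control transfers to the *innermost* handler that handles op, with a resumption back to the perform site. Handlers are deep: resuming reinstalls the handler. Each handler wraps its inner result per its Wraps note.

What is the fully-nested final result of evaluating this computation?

Working:
emit(4) @ H1 ⇒ out+=4
emit(9) @ H1 ⇒ out+=9
H0 returns (0, 0)
H1 returns [4, 9, (0, 0)]
= [4, 9, (0, 0)]

Answer: [4, 9, (0, 0)]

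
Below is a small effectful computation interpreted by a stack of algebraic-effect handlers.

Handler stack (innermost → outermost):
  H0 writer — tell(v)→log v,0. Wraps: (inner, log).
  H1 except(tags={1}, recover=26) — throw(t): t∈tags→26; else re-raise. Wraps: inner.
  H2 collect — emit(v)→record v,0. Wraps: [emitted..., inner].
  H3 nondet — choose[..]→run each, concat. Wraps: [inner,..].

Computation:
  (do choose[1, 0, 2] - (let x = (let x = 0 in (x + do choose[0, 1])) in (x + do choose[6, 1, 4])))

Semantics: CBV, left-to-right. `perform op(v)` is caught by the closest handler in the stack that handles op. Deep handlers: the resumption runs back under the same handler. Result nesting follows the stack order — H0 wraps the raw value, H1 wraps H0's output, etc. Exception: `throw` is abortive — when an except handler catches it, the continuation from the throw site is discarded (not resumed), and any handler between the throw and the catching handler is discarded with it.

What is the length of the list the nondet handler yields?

Answer: 18

Evaluation trace:
choose[1, 0, 2] @ H3
  branch[0] choose=1:
    choose[0, 1] @ H3
      branch[0] choose=0:
        choose[6, 1, 4] @ H3
          branch[0] choose=6:
            H0 returns (-5, ())
            H1 returns (-5, ())
            H2 returns [(-5, ())]
            H3 returns [[(-5, ())]]
          branch[1] choose=1:
            H0 returns (0, ())
            H1 returns (0, ())
            H2 returns [(0, ())]
            H3 returns [[(0, ())]]
          branch[2] choose=4:
            H0 returns (-3, ())
            H1 returns (-3, ())
            H2 returns [(-3, ())]
            H3 returns [[(-3, ())]]
      branch[1] choose=1:
        choose[6, 1, 4] @ H3
          branch[0] choose=6:
            H0 returns (-6, ())
            H1 returns (-6, ())
            H2 returns [(-6, ())]
            H3 returns [[(-6, ())]]
          branch[1] choose=1:
            H0 returns (-1, ())
            H1 returns (-1, ())
            H2 returns [(-1, ())]
            H3 returns [[(-1, ())]]
          branch[2] choose=4:
            H0 returns (-4, ())
            H1 returns (-4, ())
            H2 returns [(-4, ())]
            H3 returns [[(-4, ())]]
  branch[1] choose=0:
    choose[0, 1] @ H3
      branch[0] choose=0:
        choose[6, 1, 4] @ H3
          branch[0] choose=6:
            H0 returns (-6, ())
            H1 returns (-6, ())
            H2 returns [(-6, ())]
            H3 returns [[(-6, ())]]
          branch[1] choose=1:
            H0 returns (-1, ())
            H1 returns (-1, ())
            H2 returns [(-1, ())]
            H3 returns [[(-1, ())]]
          branch[2] choose=4:
            H0 returns (-4, ())
            H1 returns (-4, ())
            H2 returns [(-4, ())]
            H3 returns [[(-4, ())]]
      branch[1] choose=1:
        choose[6, 1, 4] @ H3
          branch[0] choose=6:
            H0 returns (-7, ())
            H1 returns (-7, ())
            H2 returns [(-7, ())]
            H3 returns [[(-7, ())]]
          branch[1] choose=1:
            H0 returns (-2, ())
            H1 returns (-2, ())
            H2 returns [(-2, ())]
            H3 returns [[(-2, ())]]
          branch[2] choose=4:
            H0 returns (-5, ())
            H1 returns (-5, ())
            H2 returns [(-5, ())]
            H3 returns [[(-5, ())]]
  branch[2] choose=2:
    choose[0, 1] @ H3
      branch[0] choose=0:
        choose[6, 1, 4] @ H3
          branch[0] choose=6:
            H0 returns (-4, ())
            H1 returns (-4, ())
            H2 returns [(-4, ())]
            H3 returns [[(-4, ())]]
          branch[1] choose=1:
            H0 returns (1, ())
            H1 returns (1, ())
            H2 returns [(1, ())]
            H3 returns [[(1, ())]]
          branch[2] choose=4:
            H0 returns (-2, ())
            H1 returns (-2, ())
            H2 returns [(-2, ())]
            H3 returns [[(-2, ())]]
      branch[1] choose=1:
        choose[6, 1, 4] @ H3
          branch[0] choose=6:
            H0 returns (-5, ())
            H1 returns (-5, ())
            H2 returns [(-5, ())]
            H3 returns [[(-5, ())]]
          branch[1] choose=1:
            H0 returns (0, ())
            H1 returns (0, ())
            H2 returns [(0, ())]
            H3 returns [[(0, ())]]
          branch[2] choose=4:
            H0 returns (-3, ())
            H1 returns (-3, ())
            H2 returns [(-3, ())]
            H3 returns [[(-3, ())]]
= [[(-5, ())], [(0, ())], [(-3, ())], [(-6, ())], [(-1, ())], [(-4, ())], [(-6, ())], [(-1, ())], [(-4, ())], [(-7, ())], [(-2, ())], [(-5, ())], [(-4, ())], [(1, ())], [(-2, ())], [(-5, ())], [(0, ())], [(-3, ())]]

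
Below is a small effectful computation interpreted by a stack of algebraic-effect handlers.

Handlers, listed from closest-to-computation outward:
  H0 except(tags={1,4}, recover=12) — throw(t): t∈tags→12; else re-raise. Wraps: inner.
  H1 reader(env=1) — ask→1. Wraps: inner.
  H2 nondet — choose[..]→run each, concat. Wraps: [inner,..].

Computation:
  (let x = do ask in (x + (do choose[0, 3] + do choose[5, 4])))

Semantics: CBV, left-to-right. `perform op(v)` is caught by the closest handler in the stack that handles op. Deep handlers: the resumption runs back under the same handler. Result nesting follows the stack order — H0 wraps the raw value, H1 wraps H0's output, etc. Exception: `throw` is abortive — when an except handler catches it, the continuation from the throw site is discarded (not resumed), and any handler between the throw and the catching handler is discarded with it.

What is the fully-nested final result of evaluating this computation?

Answer: [6, 5, 9, 8]

Working:
ask @ H1 ⇒ 1
choose[0, 3] @ H2
  branch[0] choose=0:
    choose[5, 4] @ H2
      branch[0] choose=5:
        H0 returns 6
        H1 returns 6
        H2 returns [6]
      branch[1] choose=4:
        H0 returns 5
        H1 returns 5
        H2 returns [5]
  branch[1] choose=3:
    choose[5, 4] @ H2
      branch[0] choose=5:
        H0 returns 9
        H1 returns 9
        H2 returns [9]
      branch[1] choose=4:
        H0 returns 8
        H1 returns 8
        H2 returns [8]
= [6, 5, 9, 8]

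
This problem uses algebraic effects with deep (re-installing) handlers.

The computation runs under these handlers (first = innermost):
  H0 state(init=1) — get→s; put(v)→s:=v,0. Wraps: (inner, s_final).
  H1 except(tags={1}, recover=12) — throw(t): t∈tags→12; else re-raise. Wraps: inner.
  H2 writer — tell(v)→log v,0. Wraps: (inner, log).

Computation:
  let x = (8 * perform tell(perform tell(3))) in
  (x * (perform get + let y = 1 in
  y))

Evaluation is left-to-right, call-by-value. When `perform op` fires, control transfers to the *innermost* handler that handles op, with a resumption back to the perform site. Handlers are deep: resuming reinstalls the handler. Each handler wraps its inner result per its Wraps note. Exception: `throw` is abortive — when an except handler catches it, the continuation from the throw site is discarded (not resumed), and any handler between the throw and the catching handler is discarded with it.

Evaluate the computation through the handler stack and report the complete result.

Step-by-step:
tell(3) @ H2 ⇒ log+=3
tell(0) @ H2 ⇒ log+=0
get @ H0 ⇒ 1
H0 returns (0, 1)
H1 returns (0, 1)
H2 returns ((0, 1), (3, 0))
= ((0, 1), (3, 0))

Answer: ((0, 1), (3, 0))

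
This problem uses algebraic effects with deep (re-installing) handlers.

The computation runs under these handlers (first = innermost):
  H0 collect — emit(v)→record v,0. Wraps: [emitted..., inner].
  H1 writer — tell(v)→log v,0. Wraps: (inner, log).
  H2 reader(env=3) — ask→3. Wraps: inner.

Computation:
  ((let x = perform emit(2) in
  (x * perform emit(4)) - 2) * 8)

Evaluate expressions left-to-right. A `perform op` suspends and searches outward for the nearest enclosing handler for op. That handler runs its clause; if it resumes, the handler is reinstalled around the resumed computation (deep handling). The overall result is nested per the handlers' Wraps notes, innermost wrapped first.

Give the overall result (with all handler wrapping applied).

Answer: ([2, 4, -16], ())

Step-by-step:
emit(2) @ H0 ⇒ out+=2
emit(4) @ H0 ⇒ out+=4
H0 returns [2, 4, -16]
H1 returns ([2, 4, -16], ())
H2 returns ([2, 4, -16], ())
= ([2, 4, -16], ())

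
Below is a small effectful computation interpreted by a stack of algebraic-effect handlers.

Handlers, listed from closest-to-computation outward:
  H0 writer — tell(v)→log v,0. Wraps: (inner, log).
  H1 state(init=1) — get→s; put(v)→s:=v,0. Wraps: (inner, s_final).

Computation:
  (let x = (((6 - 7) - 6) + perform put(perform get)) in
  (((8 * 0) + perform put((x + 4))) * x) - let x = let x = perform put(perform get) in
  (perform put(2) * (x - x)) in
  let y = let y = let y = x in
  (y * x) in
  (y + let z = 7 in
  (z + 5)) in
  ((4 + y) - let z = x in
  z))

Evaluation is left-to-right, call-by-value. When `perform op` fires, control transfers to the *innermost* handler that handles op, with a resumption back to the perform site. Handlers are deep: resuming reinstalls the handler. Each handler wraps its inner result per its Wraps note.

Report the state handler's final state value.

Answer: 2

Step-by-step:
get @ H1 ⇒ 1
put(1) @ H1 ⇒ s:=1
put(-3) @ H1 ⇒ s:=-3
get @ H1 ⇒ -3
put(-3) @ H1 ⇒ s:=-3
put(2) @ H1 ⇒ s:=2
H0 returns (-16, ())
H1 returns ((-16, ()), 2)
= ((-16, ()), 2)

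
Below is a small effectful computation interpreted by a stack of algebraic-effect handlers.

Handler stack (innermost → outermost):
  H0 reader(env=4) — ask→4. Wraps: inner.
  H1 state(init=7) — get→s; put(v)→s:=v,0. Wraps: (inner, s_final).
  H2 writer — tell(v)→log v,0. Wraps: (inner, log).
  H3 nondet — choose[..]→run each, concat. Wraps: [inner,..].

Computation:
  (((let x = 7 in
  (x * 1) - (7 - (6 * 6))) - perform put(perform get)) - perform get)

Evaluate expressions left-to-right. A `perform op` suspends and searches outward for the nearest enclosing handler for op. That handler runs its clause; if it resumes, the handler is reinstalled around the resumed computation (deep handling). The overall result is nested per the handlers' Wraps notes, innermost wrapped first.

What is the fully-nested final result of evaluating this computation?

Answer: [((29, 7), ())]

Evaluation trace:
get @ H1 ⇒ 7
put(7) @ H1 ⇒ s:=7
get @ H1 ⇒ 7
H0 returns 29
H1 returns (29, 7)
H2 returns ((29, 7), ())
H3 returns [((29, 7), ())]
= [((29, 7), ())]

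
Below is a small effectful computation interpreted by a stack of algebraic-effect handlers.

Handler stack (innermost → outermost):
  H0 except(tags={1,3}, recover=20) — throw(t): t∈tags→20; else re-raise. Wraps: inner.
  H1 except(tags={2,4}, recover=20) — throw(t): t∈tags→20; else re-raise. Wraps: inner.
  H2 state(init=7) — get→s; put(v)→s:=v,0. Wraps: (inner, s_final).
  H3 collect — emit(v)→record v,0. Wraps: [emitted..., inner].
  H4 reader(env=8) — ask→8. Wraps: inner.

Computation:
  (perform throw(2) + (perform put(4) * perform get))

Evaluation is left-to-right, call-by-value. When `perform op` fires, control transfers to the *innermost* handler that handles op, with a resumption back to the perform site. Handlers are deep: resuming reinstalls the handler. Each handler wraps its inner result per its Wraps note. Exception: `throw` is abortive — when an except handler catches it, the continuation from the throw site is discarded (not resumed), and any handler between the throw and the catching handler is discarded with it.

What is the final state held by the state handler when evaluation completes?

Answer: 7

Step-by-step:
throw(2) @ H0 re-raised
throw(2) @ H1 caught ⇒ 20
H2 returns (20, 7)
H3 returns [(20, 7)]
H4 returns [(20, 7)]
= [(20, 7)]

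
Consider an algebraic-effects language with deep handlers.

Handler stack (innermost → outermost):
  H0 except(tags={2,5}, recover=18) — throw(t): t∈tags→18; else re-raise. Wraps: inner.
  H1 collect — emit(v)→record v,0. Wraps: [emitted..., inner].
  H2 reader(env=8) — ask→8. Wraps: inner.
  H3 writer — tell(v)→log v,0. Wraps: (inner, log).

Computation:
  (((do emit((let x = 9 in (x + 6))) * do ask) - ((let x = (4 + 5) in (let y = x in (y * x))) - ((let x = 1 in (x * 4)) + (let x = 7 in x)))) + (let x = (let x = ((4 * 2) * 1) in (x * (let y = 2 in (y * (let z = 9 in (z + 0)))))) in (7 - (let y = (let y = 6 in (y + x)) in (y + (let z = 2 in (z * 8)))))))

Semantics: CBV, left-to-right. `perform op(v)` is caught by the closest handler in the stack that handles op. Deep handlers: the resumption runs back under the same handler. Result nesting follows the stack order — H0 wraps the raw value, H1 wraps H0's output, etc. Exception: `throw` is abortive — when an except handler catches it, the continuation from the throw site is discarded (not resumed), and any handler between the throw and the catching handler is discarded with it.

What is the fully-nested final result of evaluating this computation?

Answer: ([15, -229], ())

Working:
emit(15) @ H1 ⇒ out+=15
ask @ H2 ⇒ 8
H0 returns -229
H1 returns [15, -229]
H2 returns [15, -229]
H3 returns ([15, -229], ())
= ([15, -229], ())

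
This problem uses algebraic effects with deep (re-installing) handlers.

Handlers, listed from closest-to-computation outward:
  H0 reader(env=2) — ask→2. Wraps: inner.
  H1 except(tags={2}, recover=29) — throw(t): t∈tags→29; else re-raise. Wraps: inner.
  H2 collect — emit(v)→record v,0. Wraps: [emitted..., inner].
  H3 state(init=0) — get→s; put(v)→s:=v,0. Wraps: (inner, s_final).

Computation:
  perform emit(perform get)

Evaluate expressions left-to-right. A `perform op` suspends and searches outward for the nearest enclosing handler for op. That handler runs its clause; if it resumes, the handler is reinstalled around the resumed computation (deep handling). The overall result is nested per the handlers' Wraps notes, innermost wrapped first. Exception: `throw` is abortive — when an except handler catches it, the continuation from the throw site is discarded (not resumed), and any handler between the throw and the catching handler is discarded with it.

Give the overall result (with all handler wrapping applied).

Evaluation trace:
get @ H3 ⇒ 0
emit(0) @ H2 ⇒ out+=0
H0 returns 0
H1 returns 0
H2 returns [0, 0]
H3 returns ([0, 0], 0)
= ([0, 0], 0)

Answer: ([0, 0], 0)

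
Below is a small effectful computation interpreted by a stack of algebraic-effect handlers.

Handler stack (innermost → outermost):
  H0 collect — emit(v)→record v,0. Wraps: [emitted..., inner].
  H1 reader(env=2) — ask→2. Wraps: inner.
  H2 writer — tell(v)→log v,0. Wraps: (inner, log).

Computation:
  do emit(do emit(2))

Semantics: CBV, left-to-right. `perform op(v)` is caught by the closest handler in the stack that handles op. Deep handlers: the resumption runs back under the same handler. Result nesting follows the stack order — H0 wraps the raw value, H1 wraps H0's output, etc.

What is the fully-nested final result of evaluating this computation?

Answer: ([2, 0, 0], ())

Working:
emit(2) @ H0 ⇒ out+=2
emit(0) @ H0 ⇒ out+=0
H0 returns [2, 0, 0]
H1 returns [2, 0, 0]
H2 returns ([2, 0, 0], ())
= ([2, 0, 0], ())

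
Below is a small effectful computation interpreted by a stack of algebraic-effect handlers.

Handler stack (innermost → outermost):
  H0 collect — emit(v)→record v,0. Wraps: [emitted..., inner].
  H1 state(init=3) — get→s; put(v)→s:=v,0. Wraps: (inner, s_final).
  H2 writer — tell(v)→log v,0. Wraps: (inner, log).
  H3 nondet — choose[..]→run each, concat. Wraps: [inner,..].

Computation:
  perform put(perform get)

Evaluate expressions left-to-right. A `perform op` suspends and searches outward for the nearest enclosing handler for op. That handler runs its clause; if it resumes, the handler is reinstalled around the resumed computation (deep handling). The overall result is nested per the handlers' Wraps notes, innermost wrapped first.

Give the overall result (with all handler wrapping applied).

Answer: [(([0], 3), ())]

Evaluation trace:
get @ H1 ⇒ 3
put(3) @ H1 ⇒ s:=3
H0 returns [0]
H1 returns ([0], 3)
H2 returns (([0], 3), ())
H3 returns [(([0], 3), ())]
= [(([0], 3), ())]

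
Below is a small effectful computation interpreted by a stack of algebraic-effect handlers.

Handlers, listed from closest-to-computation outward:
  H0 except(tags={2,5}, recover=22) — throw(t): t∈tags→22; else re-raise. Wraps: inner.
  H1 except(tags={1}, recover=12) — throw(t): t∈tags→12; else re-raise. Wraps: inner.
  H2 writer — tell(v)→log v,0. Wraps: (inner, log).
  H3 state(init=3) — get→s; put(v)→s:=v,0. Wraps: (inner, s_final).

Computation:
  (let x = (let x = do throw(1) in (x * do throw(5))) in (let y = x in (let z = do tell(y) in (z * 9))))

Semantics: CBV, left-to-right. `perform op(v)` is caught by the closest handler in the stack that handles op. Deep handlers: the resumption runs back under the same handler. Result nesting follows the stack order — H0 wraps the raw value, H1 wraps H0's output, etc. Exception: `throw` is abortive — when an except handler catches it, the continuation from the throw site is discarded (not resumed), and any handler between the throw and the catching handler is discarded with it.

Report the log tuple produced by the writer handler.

Answer: ()

Step-by-step:
throw(1) @ H0 re-raised
throw(1) @ H1 caught ⇒ 12
H2 returns (12, ())
H3 returns ((12, ()), 3)
= ((12, ()), 3)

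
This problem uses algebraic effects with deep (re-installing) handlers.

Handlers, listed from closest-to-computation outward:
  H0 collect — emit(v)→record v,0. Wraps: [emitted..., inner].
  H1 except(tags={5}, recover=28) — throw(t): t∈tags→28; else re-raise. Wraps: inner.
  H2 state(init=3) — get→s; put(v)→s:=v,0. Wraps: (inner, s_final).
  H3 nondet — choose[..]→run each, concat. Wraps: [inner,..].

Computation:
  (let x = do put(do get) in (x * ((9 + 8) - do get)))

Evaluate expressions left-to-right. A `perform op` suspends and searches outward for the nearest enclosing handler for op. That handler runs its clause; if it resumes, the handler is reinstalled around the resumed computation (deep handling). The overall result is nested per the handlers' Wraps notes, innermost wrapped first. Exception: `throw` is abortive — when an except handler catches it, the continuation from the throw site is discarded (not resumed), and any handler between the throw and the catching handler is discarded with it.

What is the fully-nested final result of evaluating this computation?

Step-by-step:
get @ H2 ⇒ 3
put(3) @ H2 ⇒ s:=3
get @ H2 ⇒ 3
H0 returns [0]
H1 returns [0]
H2 returns ([0], 3)
H3 returns [([0], 3)]
= [([0], 3)]

Answer: [([0], 3)]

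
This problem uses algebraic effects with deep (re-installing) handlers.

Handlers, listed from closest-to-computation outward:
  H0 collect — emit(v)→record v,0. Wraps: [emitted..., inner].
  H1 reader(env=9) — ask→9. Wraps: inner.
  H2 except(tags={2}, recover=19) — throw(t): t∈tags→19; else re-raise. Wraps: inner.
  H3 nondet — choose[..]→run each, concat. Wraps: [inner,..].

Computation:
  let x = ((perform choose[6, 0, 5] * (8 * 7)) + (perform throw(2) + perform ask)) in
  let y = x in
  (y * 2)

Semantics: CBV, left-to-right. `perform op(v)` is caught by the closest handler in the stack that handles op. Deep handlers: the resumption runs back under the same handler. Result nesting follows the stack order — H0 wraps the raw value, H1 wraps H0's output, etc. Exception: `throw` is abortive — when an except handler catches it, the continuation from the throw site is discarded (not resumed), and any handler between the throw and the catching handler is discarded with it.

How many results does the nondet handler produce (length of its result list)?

Working:
choose[6, 0, 5] @ H3
  branch[0] choose=6:
    throw(2) @ H2 caught ⇒ 19
    H3 returns [19]
  branch[1] choose=0:
    throw(2) @ H2 caught ⇒ 19
    H3 returns [19]
  branch[2] choose=5:
    throw(2) @ H2 caught ⇒ 19
    H3 returns [19]
= [19, 19, 19]

Answer: 3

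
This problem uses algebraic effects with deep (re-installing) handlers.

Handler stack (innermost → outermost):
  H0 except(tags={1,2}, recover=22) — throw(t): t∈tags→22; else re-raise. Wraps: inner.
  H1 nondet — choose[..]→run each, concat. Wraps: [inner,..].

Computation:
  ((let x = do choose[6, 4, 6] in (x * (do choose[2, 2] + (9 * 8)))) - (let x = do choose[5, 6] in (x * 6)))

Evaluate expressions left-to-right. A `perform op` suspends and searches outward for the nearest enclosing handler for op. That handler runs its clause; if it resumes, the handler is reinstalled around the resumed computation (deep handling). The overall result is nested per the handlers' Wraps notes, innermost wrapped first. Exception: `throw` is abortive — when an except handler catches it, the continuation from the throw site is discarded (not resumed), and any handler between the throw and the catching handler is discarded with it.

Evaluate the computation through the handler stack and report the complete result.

Evaluation trace:
choose[6, 4, 6] @ H1
  branch[0] choose=6:
    choose[2, 2] @ H1
      branch[0] choose=2:
        choose[5, 6] @ H1
          branch[0] choose=5:
            H0 returns 414
            H1 returns [414]
          branch[1] choose=6:
            H0 returns 408
            H1 returns [408]
      branch[1] choose=2:
        choose[5, 6] @ H1
          branch[0] choose=5:
            H0 returns 414
            H1 returns [414]
          branch[1] choose=6:
            H0 returns 408
            H1 returns [408]
  branch[1] choose=4:
    choose[2, 2] @ H1
      branch[0] choose=2:
        choose[5, 6] @ H1
          branch[0] choose=5:
            H0 returns 266
            H1 returns [266]
          branch[1] choose=6:
            H0 returns 260
            H1 returns [260]
      branch[1] choose=2:
        choose[5, 6] @ H1
          branch[0] choose=5:
            H0 returns 266
            H1 returns [266]
          branch[1] choose=6:
            H0 returns 260
            H1 returns [260]
  branch[2] choose=6:
    choose[2, 2] @ H1
      branch[0] choose=2:
        choose[5, 6] @ H1
          branch[0] choose=5:
            H0 returns 414
            H1 returns [414]
          branch[1] choose=6:
            H0 returns 408
            H1 returns [408]
      branch[1] choose=2:
        choose[5, 6] @ H1
          branch[0] choose=5:
            H0 returns 414
            H1 returns [414]
          branch[1] choose=6:
            H0 returns 408
            H1 returns [408]
= [414, 408, 414, 408, 266, 260, 266, 260, 414, 408, 414, 408]

Answer: [414, 408, 414, 408, 266, 260, 266, 260, 414, 408, 414, 408]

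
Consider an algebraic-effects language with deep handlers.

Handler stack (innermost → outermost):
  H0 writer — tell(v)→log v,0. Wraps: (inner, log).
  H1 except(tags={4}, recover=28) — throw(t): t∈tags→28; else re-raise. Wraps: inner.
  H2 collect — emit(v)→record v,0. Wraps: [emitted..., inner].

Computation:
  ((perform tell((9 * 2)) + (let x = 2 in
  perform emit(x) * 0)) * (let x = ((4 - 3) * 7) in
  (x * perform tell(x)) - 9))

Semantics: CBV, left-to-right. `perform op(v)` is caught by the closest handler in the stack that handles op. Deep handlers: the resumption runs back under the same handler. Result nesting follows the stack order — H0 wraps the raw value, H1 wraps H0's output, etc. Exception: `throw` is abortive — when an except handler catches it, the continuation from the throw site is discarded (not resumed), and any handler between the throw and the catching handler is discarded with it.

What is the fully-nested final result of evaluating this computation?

Evaluation trace:
tell(18) @ H0 ⇒ log+=18
emit(2) @ H2 ⇒ out+=2
tell(7) @ H0 ⇒ log+=7
H0 returns (0, (18, 7))
H1 returns (0, (18, 7))
H2 returns [2, (0, (18, 7))]
= [2, (0, (18, 7))]

Answer: [2, (0, (18, 7))]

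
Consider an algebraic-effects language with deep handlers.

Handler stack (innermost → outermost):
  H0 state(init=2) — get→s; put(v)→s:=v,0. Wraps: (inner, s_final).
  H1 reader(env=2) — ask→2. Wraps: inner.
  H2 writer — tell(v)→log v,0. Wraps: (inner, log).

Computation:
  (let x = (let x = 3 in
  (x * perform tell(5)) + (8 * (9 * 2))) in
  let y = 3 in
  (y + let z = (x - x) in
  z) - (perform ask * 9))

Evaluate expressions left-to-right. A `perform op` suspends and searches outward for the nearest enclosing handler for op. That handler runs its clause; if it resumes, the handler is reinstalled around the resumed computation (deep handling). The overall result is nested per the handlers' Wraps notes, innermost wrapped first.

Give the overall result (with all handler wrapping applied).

Answer: ((-15, 2), (5))

Step-by-step:
tell(5) @ H2 ⇒ log+=5
ask @ H1 ⇒ 2
H0 returns (-15, 2)
H1 returns (-15, 2)
H2 returns ((-15, 2), (5))
= ((-15, 2), (5))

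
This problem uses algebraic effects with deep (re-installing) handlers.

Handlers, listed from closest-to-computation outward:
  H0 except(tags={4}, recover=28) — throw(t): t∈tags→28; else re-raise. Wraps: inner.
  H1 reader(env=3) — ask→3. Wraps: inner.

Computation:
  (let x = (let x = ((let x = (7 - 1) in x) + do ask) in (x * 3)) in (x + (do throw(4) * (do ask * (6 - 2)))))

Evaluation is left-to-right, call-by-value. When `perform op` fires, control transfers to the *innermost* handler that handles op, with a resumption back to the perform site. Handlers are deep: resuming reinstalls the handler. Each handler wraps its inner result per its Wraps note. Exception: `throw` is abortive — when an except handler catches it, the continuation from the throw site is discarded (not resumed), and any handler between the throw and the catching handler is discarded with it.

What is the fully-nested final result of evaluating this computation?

Step-by-step:
ask @ H1 ⇒ 3
throw(4) @ H0 caught ⇒ 28
H1 returns 28
= 28

Answer: 28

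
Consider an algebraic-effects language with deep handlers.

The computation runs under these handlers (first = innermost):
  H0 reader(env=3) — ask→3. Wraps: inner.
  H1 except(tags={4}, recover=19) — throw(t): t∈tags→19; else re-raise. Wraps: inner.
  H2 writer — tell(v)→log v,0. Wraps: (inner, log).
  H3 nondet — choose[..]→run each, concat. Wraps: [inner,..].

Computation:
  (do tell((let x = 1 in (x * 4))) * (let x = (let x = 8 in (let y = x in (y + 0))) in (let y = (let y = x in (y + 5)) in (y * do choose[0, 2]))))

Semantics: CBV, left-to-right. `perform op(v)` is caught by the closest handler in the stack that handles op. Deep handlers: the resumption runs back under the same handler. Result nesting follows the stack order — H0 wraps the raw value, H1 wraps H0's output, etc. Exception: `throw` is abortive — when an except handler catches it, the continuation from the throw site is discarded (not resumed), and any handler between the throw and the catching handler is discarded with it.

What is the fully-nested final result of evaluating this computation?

Answer: [(0, (4)), (0, (4))]

Working:
tell(4) @ H2 ⇒ log+=4
choose[0, 2] @ H3
  branch[0] choose=0:
    H0 returns 0
    H1 returns 0
    H2 returns (0, (4))
    H3 returns [(0, (4))]
  branch[1] choose=2:
    H0 returns 0
    H1 returns 0
    H2 returns (0, (4))
    H3 returns [(0, (4))]
= [(0, (4)), (0, (4))]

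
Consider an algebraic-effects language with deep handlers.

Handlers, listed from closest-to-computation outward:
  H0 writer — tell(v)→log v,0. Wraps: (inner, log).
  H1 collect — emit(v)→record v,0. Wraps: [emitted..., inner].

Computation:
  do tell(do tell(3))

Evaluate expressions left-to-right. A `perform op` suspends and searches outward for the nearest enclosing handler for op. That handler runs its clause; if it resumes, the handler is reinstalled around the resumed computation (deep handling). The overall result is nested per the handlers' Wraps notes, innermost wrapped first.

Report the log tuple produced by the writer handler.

Working:
tell(3) @ H0 ⇒ log+=3
tell(0) @ H0 ⇒ log+=0
H0 returns (0, (3, 0))
H1 returns [(0, (3, 0))]
= [(0, (3, 0))]

Answer: (3, 0)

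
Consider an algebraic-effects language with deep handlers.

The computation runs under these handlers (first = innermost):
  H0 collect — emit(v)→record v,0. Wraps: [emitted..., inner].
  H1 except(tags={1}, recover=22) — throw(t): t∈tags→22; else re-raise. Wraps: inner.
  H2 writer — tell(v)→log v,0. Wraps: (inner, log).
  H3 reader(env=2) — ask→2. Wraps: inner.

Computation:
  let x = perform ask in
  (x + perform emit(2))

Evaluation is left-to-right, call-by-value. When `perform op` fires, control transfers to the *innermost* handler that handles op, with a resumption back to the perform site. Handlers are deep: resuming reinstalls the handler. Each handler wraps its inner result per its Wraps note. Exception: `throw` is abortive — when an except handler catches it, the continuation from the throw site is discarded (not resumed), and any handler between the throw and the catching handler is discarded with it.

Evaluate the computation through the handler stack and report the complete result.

Answer: ([2, 2], ())

Evaluation trace:
ask @ H3 ⇒ 2
emit(2) @ H0 ⇒ out+=2
H0 returns [2, 2]
H1 returns [2, 2]
H2 returns ([2, 2], ())
H3 returns ([2, 2], ())
= ([2, 2], ())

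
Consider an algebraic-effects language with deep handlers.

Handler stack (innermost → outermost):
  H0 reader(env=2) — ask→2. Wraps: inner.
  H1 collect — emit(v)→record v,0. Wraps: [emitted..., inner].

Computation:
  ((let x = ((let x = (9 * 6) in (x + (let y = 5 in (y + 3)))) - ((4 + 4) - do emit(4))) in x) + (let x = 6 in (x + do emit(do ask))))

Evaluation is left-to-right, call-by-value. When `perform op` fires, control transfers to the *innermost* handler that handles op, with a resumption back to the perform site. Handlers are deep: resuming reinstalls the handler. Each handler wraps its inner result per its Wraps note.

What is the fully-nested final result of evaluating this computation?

Answer: [4, 2, 60]

Step-by-step:
emit(4) @ H1 ⇒ out+=4
ask @ H0 ⇒ 2
emit(2) @ H1 ⇒ out+=2
H0 returns 60
H1 returns [4, 2, 60]
= [4, 2, 60]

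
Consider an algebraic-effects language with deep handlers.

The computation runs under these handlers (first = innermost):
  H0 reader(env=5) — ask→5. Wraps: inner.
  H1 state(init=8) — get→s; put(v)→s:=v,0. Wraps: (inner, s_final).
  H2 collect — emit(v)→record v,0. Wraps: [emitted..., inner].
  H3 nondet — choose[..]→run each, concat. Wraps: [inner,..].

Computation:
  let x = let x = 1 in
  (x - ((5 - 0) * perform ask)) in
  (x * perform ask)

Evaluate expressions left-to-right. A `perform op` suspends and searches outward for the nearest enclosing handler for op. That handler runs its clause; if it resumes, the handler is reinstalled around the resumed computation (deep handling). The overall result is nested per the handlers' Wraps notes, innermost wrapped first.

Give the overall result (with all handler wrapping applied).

Step-by-step:
ask @ H0 ⇒ 5
ask @ H0 ⇒ 5
H0 returns -120
H1 returns (-120, 8)
H2 returns [(-120, 8)]
H3 returns [[(-120, 8)]]
= [[(-120, 8)]]

Answer: [[(-120, 8)]]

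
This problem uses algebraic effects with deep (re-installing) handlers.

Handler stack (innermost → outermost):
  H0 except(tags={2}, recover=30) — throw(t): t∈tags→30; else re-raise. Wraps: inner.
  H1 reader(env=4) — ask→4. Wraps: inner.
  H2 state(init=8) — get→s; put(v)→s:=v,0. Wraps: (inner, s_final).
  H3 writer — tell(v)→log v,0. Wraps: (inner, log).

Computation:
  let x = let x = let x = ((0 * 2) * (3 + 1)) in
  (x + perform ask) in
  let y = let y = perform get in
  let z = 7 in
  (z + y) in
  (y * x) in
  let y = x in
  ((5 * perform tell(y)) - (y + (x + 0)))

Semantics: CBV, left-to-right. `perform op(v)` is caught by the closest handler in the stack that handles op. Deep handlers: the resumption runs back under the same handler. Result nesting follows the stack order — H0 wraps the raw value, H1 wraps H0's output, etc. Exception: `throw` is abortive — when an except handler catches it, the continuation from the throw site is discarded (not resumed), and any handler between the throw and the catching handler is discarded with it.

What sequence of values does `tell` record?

Answer: (60)

Working:
ask @ H1 ⇒ 4
get @ H2 ⇒ 8
tell(60) @ H3 ⇒ log+=60
H0 returns -120
H1 returns -120
H2 returns (-120, 8)
H3 returns ((-120, 8), (60))
= ((-120, 8), (60))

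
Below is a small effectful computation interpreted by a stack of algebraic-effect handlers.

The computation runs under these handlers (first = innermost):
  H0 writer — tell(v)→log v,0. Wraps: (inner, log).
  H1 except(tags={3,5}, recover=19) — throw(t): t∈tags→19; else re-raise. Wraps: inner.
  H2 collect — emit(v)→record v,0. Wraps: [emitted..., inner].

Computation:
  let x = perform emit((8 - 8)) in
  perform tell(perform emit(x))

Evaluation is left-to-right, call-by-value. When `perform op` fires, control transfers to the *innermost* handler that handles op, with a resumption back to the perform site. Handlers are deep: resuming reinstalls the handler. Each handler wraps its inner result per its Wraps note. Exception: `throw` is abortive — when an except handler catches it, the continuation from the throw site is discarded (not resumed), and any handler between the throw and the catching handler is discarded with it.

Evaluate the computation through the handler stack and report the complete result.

Step-by-step:
emit(0) @ H2 ⇒ out+=0
emit(0) @ H2 ⇒ out+=0
tell(0) @ H0 ⇒ log+=0
H0 returns (0, (0))
H1 returns (0, (0))
H2 returns [0, 0, (0, (0))]
= [0, 0, (0, (0))]

Answer: [0, 0, (0, (0))]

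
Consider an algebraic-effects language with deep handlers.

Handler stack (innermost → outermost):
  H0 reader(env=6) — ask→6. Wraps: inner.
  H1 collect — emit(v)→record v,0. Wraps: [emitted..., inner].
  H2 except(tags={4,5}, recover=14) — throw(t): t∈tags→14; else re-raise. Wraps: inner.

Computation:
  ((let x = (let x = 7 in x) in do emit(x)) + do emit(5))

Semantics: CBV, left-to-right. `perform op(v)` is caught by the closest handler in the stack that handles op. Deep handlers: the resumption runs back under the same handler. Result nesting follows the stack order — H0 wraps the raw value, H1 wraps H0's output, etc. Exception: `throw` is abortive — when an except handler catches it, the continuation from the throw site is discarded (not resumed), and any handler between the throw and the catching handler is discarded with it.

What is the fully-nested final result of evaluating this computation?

Step-by-step:
emit(7) @ H1 ⇒ out+=7
emit(5) @ H1 ⇒ out+=5
H0 returns 0
H1 returns [7, 5, 0]
H2 returns [7, 5, 0]
= [7, 5, 0]

Answer: [7, 5, 0]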